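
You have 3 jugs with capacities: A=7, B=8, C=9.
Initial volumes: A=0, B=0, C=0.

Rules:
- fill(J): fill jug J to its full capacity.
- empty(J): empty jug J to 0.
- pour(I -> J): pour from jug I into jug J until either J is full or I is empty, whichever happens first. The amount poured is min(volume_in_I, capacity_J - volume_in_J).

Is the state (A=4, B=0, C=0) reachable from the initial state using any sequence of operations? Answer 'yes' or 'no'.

BFS from (A=0, B=0, C=0):
  1. fill(C) -> (A=0 B=0 C=9)
  2. pour(C -> A) -> (A=7 B=0 C=2)
  3. empty(A) -> (A=0 B=0 C=2)
  4. pour(C -> A) -> (A=2 B=0 C=0)
  5. fill(C) -> (A=2 B=0 C=9)
  6. pour(C -> A) -> (A=7 B=0 C=4)
  7. empty(A) -> (A=0 B=0 C=4)
  8. pour(C -> A) -> (A=4 B=0 C=0)
Target reached → yes.

Answer: yes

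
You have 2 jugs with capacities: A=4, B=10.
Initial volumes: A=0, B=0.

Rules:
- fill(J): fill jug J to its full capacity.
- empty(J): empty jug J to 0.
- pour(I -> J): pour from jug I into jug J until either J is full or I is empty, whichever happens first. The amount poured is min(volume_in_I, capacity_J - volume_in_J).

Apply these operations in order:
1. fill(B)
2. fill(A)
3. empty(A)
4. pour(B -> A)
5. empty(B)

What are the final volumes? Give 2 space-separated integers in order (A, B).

Answer: 4 0

Derivation:
Step 1: fill(B) -> (A=0 B=10)
Step 2: fill(A) -> (A=4 B=10)
Step 3: empty(A) -> (A=0 B=10)
Step 4: pour(B -> A) -> (A=4 B=6)
Step 5: empty(B) -> (A=4 B=0)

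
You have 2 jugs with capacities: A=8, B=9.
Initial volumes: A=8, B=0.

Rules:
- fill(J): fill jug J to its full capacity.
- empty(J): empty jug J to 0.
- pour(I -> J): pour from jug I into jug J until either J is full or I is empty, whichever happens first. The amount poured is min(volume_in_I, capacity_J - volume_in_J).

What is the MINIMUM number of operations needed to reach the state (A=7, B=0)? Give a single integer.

Answer: 4

Derivation:
BFS from (A=8, B=0). One shortest path:
  1. pour(A -> B) -> (A=0 B=8)
  2. fill(A) -> (A=8 B=8)
  3. pour(A -> B) -> (A=7 B=9)
  4. empty(B) -> (A=7 B=0)
Reached target in 4 moves.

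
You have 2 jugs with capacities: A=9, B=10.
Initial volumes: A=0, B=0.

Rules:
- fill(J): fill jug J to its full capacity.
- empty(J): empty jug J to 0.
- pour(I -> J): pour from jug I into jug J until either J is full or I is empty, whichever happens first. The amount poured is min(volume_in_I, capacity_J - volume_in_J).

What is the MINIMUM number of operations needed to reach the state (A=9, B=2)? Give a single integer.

BFS from (A=0, B=0). One shortest path:
  1. fill(B) -> (A=0 B=10)
  2. pour(B -> A) -> (A=9 B=1)
  3. empty(A) -> (A=0 B=1)
  4. pour(B -> A) -> (A=1 B=0)
  5. fill(B) -> (A=1 B=10)
  6. pour(B -> A) -> (A=9 B=2)
Reached target in 6 moves.

Answer: 6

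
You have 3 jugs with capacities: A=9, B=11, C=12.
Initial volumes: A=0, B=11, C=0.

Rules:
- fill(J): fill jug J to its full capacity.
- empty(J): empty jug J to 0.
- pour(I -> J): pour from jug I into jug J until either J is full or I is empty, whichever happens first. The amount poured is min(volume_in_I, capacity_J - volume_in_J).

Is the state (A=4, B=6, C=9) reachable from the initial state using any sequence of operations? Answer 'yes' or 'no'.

BFS explored all 680 reachable states.
Reachable set includes: (0,0,0), (0,0,1), (0,0,2), (0,0,3), (0,0,4), (0,0,5), (0,0,6), (0,0,7), (0,0,8), (0,0,9), (0,0,10), (0,0,11) ...
Target (A=4, B=6, C=9) not in reachable set → no.

Answer: no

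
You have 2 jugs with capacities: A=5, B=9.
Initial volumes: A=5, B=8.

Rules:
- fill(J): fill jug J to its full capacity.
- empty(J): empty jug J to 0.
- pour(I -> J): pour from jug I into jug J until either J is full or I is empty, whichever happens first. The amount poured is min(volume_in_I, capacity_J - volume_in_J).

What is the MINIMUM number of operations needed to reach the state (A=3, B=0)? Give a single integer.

Answer: 4

Derivation:
BFS from (A=5, B=8). One shortest path:
  1. empty(A) -> (A=0 B=8)
  2. pour(B -> A) -> (A=5 B=3)
  3. empty(A) -> (A=0 B=3)
  4. pour(B -> A) -> (A=3 B=0)
Reached target in 4 moves.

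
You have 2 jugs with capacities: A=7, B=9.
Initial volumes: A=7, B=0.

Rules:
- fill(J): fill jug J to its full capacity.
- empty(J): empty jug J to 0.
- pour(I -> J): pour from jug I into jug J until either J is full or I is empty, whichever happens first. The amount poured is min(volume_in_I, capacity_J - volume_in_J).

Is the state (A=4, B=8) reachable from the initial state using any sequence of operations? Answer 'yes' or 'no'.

Answer: no

Derivation:
BFS explored all 32 reachable states.
Reachable set includes: (0,0), (0,1), (0,2), (0,3), (0,4), (0,5), (0,6), (0,7), (0,8), (0,9), (1,0), (1,9) ...
Target (A=4, B=8) not in reachable set → no.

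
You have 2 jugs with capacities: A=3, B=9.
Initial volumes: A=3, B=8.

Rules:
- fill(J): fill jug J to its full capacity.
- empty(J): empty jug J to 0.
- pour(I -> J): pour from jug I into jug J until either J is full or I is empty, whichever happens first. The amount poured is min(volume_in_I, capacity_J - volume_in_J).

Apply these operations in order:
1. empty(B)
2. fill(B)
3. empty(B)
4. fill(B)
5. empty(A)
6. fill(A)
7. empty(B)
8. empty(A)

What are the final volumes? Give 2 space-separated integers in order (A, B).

Step 1: empty(B) -> (A=3 B=0)
Step 2: fill(B) -> (A=3 B=9)
Step 3: empty(B) -> (A=3 B=0)
Step 4: fill(B) -> (A=3 B=9)
Step 5: empty(A) -> (A=0 B=9)
Step 6: fill(A) -> (A=3 B=9)
Step 7: empty(B) -> (A=3 B=0)
Step 8: empty(A) -> (A=0 B=0)

Answer: 0 0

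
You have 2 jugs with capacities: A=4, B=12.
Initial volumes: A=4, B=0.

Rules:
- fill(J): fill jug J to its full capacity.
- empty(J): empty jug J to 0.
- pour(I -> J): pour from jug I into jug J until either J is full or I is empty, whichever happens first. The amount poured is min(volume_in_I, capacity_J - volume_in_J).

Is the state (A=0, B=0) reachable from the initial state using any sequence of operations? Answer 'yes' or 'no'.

BFS from (A=4, B=0):
  1. empty(A) -> (A=0 B=0)
Target reached → yes.

Answer: yes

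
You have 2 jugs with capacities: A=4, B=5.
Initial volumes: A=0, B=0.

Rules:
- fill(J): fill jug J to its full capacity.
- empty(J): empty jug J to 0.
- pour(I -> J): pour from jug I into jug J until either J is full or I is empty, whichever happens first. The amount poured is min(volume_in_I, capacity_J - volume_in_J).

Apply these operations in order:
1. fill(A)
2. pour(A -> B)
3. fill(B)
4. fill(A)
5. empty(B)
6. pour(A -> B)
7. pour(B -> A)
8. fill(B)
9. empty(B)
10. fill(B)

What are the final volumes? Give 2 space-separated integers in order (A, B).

Answer: 4 5

Derivation:
Step 1: fill(A) -> (A=4 B=0)
Step 2: pour(A -> B) -> (A=0 B=4)
Step 3: fill(B) -> (A=0 B=5)
Step 4: fill(A) -> (A=4 B=5)
Step 5: empty(B) -> (A=4 B=0)
Step 6: pour(A -> B) -> (A=0 B=4)
Step 7: pour(B -> A) -> (A=4 B=0)
Step 8: fill(B) -> (A=4 B=5)
Step 9: empty(B) -> (A=4 B=0)
Step 10: fill(B) -> (A=4 B=5)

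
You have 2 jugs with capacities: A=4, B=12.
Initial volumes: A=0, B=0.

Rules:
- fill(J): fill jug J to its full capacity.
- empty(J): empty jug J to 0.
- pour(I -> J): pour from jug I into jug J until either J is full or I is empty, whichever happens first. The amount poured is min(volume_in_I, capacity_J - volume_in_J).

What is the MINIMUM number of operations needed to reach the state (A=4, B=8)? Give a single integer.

Answer: 2

Derivation:
BFS from (A=0, B=0). One shortest path:
  1. fill(B) -> (A=0 B=12)
  2. pour(B -> A) -> (A=4 B=8)
Reached target in 2 moves.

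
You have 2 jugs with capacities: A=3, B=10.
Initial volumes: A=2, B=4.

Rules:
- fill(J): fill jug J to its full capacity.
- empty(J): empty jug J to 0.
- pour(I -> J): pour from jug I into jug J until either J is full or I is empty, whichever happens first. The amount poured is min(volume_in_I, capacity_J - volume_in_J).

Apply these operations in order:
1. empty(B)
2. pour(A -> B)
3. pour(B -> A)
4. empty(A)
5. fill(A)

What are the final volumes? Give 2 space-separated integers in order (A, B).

Step 1: empty(B) -> (A=2 B=0)
Step 2: pour(A -> B) -> (A=0 B=2)
Step 3: pour(B -> A) -> (A=2 B=0)
Step 4: empty(A) -> (A=0 B=0)
Step 5: fill(A) -> (A=3 B=0)

Answer: 3 0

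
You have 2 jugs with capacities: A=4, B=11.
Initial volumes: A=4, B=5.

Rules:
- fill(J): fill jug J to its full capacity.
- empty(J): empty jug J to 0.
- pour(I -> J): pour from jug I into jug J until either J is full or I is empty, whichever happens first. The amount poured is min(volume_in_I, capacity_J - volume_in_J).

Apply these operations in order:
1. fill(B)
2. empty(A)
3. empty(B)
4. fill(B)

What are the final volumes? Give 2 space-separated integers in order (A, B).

Step 1: fill(B) -> (A=4 B=11)
Step 2: empty(A) -> (A=0 B=11)
Step 3: empty(B) -> (A=0 B=0)
Step 4: fill(B) -> (A=0 B=11)

Answer: 0 11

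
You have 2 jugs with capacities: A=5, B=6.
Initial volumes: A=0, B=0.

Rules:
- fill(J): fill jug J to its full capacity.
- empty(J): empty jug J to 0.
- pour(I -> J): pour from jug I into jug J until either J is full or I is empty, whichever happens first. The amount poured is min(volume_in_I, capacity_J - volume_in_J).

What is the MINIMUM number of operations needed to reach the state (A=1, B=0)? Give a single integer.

Answer: 4

Derivation:
BFS from (A=0, B=0). One shortest path:
  1. fill(B) -> (A=0 B=6)
  2. pour(B -> A) -> (A=5 B=1)
  3. empty(A) -> (A=0 B=1)
  4. pour(B -> A) -> (A=1 B=0)
Reached target in 4 moves.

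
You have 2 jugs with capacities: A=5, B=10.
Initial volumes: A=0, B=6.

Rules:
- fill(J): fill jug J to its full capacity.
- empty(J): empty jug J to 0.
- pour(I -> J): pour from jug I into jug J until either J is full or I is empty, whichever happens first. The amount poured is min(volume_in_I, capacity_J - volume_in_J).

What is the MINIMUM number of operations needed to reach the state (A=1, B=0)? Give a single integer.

Answer: 3

Derivation:
BFS from (A=0, B=6). One shortest path:
  1. fill(A) -> (A=5 B=6)
  2. pour(A -> B) -> (A=1 B=10)
  3. empty(B) -> (A=1 B=0)
Reached target in 3 moves.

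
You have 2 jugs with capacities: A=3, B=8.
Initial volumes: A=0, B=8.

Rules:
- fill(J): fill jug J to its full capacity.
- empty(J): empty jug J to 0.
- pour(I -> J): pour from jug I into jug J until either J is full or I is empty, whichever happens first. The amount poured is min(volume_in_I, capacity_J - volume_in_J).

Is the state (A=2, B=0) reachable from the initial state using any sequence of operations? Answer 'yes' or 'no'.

BFS from (A=0, B=8):
  1. pour(B -> A) -> (A=3 B=5)
  2. empty(A) -> (A=0 B=5)
  3. pour(B -> A) -> (A=3 B=2)
  4. empty(A) -> (A=0 B=2)
  5. pour(B -> A) -> (A=2 B=0)
Target reached → yes.

Answer: yes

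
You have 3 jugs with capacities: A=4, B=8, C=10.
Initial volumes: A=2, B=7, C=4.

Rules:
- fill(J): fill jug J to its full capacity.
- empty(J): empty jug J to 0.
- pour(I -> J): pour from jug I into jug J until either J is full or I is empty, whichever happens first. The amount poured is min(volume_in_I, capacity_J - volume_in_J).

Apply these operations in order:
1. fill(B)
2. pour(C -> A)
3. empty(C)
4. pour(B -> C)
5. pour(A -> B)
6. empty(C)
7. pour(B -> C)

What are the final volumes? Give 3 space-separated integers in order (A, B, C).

Step 1: fill(B) -> (A=2 B=8 C=4)
Step 2: pour(C -> A) -> (A=4 B=8 C=2)
Step 3: empty(C) -> (A=4 B=8 C=0)
Step 4: pour(B -> C) -> (A=4 B=0 C=8)
Step 5: pour(A -> B) -> (A=0 B=4 C=8)
Step 6: empty(C) -> (A=0 B=4 C=0)
Step 7: pour(B -> C) -> (A=0 B=0 C=4)

Answer: 0 0 4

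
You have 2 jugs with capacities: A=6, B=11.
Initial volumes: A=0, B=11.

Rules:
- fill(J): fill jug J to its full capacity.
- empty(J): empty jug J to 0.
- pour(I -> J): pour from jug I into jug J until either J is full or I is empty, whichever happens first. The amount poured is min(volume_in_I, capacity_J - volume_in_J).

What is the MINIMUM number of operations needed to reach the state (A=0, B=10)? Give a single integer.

BFS from (A=0, B=11). One shortest path:
  1. pour(B -> A) -> (A=6 B=5)
  2. empty(A) -> (A=0 B=5)
  3. pour(B -> A) -> (A=5 B=0)
  4. fill(B) -> (A=5 B=11)
  5. pour(B -> A) -> (A=6 B=10)
  6. empty(A) -> (A=0 B=10)
Reached target in 6 moves.

Answer: 6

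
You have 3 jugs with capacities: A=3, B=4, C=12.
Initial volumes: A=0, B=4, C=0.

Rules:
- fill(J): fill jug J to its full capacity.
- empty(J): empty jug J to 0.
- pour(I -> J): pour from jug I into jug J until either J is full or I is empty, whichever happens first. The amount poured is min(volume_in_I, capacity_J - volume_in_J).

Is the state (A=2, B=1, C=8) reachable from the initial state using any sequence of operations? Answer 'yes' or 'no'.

Answer: no

Derivation:
BFS explored all 194 reachable states.
Reachable set includes: (0,0,0), (0,0,1), (0,0,2), (0,0,3), (0,0,4), (0,0,5), (0,0,6), (0,0,7), (0,0,8), (0,0,9), (0,0,10), (0,0,11) ...
Target (A=2, B=1, C=8) not in reachable set → no.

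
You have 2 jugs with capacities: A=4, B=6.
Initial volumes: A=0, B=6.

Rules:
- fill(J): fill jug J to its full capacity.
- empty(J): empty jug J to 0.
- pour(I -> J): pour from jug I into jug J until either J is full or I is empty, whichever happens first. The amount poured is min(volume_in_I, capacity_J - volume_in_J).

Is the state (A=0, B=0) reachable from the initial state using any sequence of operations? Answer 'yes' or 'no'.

Answer: yes

Derivation:
BFS from (A=0, B=6):
  1. empty(B) -> (A=0 B=0)
Target reached → yes.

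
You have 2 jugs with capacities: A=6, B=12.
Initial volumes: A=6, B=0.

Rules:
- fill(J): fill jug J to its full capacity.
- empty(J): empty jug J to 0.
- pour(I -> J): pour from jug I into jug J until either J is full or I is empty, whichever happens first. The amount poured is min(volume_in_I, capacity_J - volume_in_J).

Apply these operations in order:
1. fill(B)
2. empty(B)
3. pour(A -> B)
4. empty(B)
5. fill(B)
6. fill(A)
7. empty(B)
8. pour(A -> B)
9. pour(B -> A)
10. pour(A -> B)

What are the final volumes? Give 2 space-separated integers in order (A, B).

Step 1: fill(B) -> (A=6 B=12)
Step 2: empty(B) -> (A=6 B=0)
Step 3: pour(A -> B) -> (A=0 B=6)
Step 4: empty(B) -> (A=0 B=0)
Step 5: fill(B) -> (A=0 B=12)
Step 6: fill(A) -> (A=6 B=12)
Step 7: empty(B) -> (A=6 B=0)
Step 8: pour(A -> B) -> (A=0 B=6)
Step 9: pour(B -> A) -> (A=6 B=0)
Step 10: pour(A -> B) -> (A=0 B=6)

Answer: 0 6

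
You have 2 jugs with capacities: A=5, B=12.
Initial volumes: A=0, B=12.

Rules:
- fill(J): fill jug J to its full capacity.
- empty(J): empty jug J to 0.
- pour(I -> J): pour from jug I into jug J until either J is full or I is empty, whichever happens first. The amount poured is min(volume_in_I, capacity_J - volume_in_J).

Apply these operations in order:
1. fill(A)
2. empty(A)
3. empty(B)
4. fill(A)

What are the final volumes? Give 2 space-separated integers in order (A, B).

Answer: 5 0

Derivation:
Step 1: fill(A) -> (A=5 B=12)
Step 2: empty(A) -> (A=0 B=12)
Step 3: empty(B) -> (A=0 B=0)
Step 4: fill(A) -> (A=5 B=0)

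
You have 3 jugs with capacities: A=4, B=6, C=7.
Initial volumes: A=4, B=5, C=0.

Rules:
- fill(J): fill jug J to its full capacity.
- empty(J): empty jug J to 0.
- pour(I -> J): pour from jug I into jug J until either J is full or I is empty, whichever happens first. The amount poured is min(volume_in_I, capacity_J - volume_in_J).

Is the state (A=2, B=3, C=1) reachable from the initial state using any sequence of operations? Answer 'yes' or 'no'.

BFS explored all 190 reachable states.
Reachable set includes: (0,0,0), (0,0,1), (0,0,2), (0,0,3), (0,0,4), (0,0,5), (0,0,6), (0,0,7), (0,1,0), (0,1,1), (0,1,2), (0,1,3) ...
Target (A=2, B=3, C=1) not in reachable set → no.

Answer: no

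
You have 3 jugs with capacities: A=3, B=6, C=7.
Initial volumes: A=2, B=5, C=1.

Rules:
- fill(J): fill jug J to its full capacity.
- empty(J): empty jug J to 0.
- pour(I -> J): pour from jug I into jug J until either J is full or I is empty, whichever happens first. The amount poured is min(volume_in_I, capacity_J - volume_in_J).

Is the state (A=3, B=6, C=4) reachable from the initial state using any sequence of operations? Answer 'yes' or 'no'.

Answer: yes

Derivation:
BFS from (A=2, B=5, C=1):
  1. fill(A) -> (A=3 B=5 C=1)
  2. fill(B) -> (A=3 B=6 C=1)
  3. pour(A -> C) -> (A=0 B=6 C=4)
  4. fill(A) -> (A=3 B=6 C=4)
Target reached → yes.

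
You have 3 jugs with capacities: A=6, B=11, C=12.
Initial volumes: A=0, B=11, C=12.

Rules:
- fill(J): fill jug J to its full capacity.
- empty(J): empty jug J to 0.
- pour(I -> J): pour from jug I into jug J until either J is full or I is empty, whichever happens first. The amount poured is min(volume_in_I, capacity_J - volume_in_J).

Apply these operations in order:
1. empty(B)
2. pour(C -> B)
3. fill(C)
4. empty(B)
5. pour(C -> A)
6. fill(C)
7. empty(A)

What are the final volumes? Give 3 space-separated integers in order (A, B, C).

Answer: 0 0 12

Derivation:
Step 1: empty(B) -> (A=0 B=0 C=12)
Step 2: pour(C -> B) -> (A=0 B=11 C=1)
Step 3: fill(C) -> (A=0 B=11 C=12)
Step 4: empty(B) -> (A=0 B=0 C=12)
Step 5: pour(C -> A) -> (A=6 B=0 C=6)
Step 6: fill(C) -> (A=6 B=0 C=12)
Step 7: empty(A) -> (A=0 B=0 C=12)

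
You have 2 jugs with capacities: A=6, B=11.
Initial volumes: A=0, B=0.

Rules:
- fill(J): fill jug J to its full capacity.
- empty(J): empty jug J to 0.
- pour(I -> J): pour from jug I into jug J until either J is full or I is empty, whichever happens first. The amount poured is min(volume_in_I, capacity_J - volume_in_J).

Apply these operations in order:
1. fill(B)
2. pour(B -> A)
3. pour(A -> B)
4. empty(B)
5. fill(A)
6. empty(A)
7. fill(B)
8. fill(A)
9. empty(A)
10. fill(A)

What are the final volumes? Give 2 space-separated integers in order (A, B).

Answer: 6 11

Derivation:
Step 1: fill(B) -> (A=0 B=11)
Step 2: pour(B -> A) -> (A=6 B=5)
Step 3: pour(A -> B) -> (A=0 B=11)
Step 4: empty(B) -> (A=0 B=0)
Step 5: fill(A) -> (A=6 B=0)
Step 6: empty(A) -> (A=0 B=0)
Step 7: fill(B) -> (A=0 B=11)
Step 8: fill(A) -> (A=6 B=11)
Step 9: empty(A) -> (A=0 B=11)
Step 10: fill(A) -> (A=6 B=11)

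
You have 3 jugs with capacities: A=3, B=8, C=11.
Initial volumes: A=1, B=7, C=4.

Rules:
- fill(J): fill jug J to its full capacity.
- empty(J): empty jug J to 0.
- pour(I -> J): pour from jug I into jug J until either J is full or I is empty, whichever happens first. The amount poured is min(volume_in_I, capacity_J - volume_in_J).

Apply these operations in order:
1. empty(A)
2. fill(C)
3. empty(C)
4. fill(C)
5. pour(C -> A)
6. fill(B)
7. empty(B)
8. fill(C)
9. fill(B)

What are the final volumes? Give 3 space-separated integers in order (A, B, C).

Answer: 3 8 11

Derivation:
Step 1: empty(A) -> (A=0 B=7 C=4)
Step 2: fill(C) -> (A=0 B=7 C=11)
Step 3: empty(C) -> (A=0 B=7 C=0)
Step 4: fill(C) -> (A=0 B=7 C=11)
Step 5: pour(C -> A) -> (A=3 B=7 C=8)
Step 6: fill(B) -> (A=3 B=8 C=8)
Step 7: empty(B) -> (A=3 B=0 C=8)
Step 8: fill(C) -> (A=3 B=0 C=11)
Step 9: fill(B) -> (A=3 B=8 C=11)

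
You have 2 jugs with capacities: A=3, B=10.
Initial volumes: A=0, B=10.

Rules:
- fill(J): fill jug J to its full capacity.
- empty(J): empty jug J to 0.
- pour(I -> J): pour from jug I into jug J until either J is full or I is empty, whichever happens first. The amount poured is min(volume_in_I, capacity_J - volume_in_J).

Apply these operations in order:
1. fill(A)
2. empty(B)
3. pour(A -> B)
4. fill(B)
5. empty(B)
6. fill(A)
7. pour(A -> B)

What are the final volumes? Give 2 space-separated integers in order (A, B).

Answer: 0 3

Derivation:
Step 1: fill(A) -> (A=3 B=10)
Step 2: empty(B) -> (A=3 B=0)
Step 3: pour(A -> B) -> (A=0 B=3)
Step 4: fill(B) -> (A=0 B=10)
Step 5: empty(B) -> (A=0 B=0)
Step 6: fill(A) -> (A=3 B=0)
Step 7: pour(A -> B) -> (A=0 B=3)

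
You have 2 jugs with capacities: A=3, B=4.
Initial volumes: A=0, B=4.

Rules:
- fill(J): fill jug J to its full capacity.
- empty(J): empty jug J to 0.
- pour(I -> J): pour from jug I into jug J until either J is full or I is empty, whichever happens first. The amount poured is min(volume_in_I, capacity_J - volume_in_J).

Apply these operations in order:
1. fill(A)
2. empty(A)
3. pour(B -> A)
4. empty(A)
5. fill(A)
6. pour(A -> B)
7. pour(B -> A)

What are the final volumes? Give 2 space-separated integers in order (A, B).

Step 1: fill(A) -> (A=3 B=4)
Step 2: empty(A) -> (A=0 B=4)
Step 3: pour(B -> A) -> (A=3 B=1)
Step 4: empty(A) -> (A=0 B=1)
Step 5: fill(A) -> (A=3 B=1)
Step 6: pour(A -> B) -> (A=0 B=4)
Step 7: pour(B -> A) -> (A=3 B=1)

Answer: 3 1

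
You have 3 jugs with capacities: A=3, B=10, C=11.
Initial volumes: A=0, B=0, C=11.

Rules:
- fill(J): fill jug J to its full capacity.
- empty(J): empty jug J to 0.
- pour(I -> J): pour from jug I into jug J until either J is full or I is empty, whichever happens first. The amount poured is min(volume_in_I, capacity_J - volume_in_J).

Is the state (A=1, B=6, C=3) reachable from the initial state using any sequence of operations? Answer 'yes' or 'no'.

Answer: no

Derivation:
BFS explored all 348 reachable states.
Reachable set includes: (0,0,0), (0,0,1), (0,0,2), (0,0,3), (0,0,4), (0,0,5), (0,0,6), (0,0,7), (0,0,8), (0,0,9), (0,0,10), (0,0,11) ...
Target (A=1, B=6, C=3) not in reachable set → no.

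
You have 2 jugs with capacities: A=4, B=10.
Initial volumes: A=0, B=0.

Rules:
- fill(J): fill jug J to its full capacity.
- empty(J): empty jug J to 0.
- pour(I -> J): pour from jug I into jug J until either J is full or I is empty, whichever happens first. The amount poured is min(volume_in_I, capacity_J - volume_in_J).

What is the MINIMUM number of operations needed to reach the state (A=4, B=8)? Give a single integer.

Answer: 5

Derivation:
BFS from (A=0, B=0). One shortest path:
  1. fill(A) -> (A=4 B=0)
  2. pour(A -> B) -> (A=0 B=4)
  3. fill(A) -> (A=4 B=4)
  4. pour(A -> B) -> (A=0 B=8)
  5. fill(A) -> (A=4 B=8)
Reached target in 5 moves.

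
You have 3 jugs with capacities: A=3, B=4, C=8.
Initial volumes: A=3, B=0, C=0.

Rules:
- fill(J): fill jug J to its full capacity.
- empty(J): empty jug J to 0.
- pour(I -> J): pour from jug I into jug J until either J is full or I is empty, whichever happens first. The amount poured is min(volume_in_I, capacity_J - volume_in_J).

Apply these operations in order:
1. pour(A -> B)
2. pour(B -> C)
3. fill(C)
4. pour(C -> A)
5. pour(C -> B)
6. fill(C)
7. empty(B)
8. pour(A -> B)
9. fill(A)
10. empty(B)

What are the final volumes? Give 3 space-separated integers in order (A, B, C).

Answer: 3 0 8

Derivation:
Step 1: pour(A -> B) -> (A=0 B=3 C=0)
Step 2: pour(B -> C) -> (A=0 B=0 C=3)
Step 3: fill(C) -> (A=0 B=0 C=8)
Step 4: pour(C -> A) -> (A=3 B=0 C=5)
Step 5: pour(C -> B) -> (A=3 B=4 C=1)
Step 6: fill(C) -> (A=3 B=4 C=8)
Step 7: empty(B) -> (A=3 B=0 C=8)
Step 8: pour(A -> B) -> (A=0 B=3 C=8)
Step 9: fill(A) -> (A=3 B=3 C=8)
Step 10: empty(B) -> (A=3 B=0 C=8)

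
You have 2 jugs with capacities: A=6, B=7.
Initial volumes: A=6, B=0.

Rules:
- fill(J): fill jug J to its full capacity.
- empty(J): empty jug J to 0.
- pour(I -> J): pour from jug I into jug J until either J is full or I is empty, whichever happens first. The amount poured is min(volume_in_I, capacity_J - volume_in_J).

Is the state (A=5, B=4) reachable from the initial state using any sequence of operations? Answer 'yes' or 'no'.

BFS explored all 26 reachable states.
Reachable set includes: (0,0), (0,1), (0,2), (0,3), (0,4), (0,5), (0,6), (0,7), (1,0), (1,7), (2,0), (2,7) ...
Target (A=5, B=4) not in reachable set → no.

Answer: no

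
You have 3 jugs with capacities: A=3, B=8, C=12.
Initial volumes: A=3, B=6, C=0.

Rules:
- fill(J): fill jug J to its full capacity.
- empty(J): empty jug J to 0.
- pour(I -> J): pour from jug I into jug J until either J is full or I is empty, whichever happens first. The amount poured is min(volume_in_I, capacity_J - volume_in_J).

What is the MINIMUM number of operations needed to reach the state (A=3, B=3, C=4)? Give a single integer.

Answer: 6

Derivation:
BFS from (A=3, B=6, C=0). One shortest path:
  1. empty(B) -> (A=3 B=0 C=0)
  2. fill(C) -> (A=3 B=0 C=12)
  3. pour(C -> B) -> (A=3 B=8 C=4)
  4. empty(B) -> (A=3 B=0 C=4)
  5. pour(A -> B) -> (A=0 B=3 C=4)
  6. fill(A) -> (A=3 B=3 C=4)
Reached target in 6 moves.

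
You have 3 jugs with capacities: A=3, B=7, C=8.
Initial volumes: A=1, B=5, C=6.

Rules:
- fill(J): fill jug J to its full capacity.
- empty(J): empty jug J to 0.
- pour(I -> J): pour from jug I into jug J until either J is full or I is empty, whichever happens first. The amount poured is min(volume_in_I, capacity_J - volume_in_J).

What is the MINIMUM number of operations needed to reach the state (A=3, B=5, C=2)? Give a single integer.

Answer: 5

Derivation:
BFS from (A=1, B=5, C=6). One shortest path:
  1. empty(A) -> (A=0 B=5 C=6)
  2. fill(C) -> (A=0 B=5 C=8)
  3. pour(C -> A) -> (A=3 B=5 C=5)
  4. empty(A) -> (A=0 B=5 C=5)
  5. pour(C -> A) -> (A=3 B=5 C=2)
Reached target in 5 moves.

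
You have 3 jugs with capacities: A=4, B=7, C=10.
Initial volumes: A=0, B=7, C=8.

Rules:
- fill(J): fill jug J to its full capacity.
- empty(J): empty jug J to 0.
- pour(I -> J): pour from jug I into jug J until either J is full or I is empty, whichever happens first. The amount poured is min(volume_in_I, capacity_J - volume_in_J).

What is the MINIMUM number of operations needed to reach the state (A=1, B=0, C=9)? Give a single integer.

BFS from (A=0, B=7, C=8). One shortest path:
  1. empty(B) -> (A=0 B=0 C=8)
  2. fill(C) -> (A=0 B=0 C=10)
  3. pour(C -> A) -> (A=4 B=0 C=6)
  4. pour(A -> B) -> (A=0 B=4 C=6)
  5. pour(C -> A) -> (A=4 B=4 C=2)
  6. pour(A -> B) -> (A=1 B=7 C=2)
  7. pour(B -> C) -> (A=1 B=0 C=9)
Reached target in 7 moves.

Answer: 7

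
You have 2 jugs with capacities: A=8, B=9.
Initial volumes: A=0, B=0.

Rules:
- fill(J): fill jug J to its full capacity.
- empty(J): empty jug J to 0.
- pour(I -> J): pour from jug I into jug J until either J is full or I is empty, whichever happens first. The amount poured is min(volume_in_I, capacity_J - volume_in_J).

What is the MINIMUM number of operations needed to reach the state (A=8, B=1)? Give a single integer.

BFS from (A=0, B=0). One shortest path:
  1. fill(B) -> (A=0 B=9)
  2. pour(B -> A) -> (A=8 B=1)
Reached target in 2 moves.

Answer: 2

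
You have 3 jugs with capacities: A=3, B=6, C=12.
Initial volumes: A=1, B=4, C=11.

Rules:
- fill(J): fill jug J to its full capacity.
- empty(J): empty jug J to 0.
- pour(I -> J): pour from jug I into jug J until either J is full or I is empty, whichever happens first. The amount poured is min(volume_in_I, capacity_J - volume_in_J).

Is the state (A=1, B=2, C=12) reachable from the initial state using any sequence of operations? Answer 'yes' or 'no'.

BFS from (A=1, B=4, C=11):
  1. empty(A) -> (A=0 B=4 C=11)
  2. pour(C -> A) -> (A=3 B=4 C=8)
  3. pour(A -> B) -> (A=1 B=6 C=8)
  4. pour(B -> C) -> (A=1 B=2 C=12)
Target reached → yes.

Answer: yes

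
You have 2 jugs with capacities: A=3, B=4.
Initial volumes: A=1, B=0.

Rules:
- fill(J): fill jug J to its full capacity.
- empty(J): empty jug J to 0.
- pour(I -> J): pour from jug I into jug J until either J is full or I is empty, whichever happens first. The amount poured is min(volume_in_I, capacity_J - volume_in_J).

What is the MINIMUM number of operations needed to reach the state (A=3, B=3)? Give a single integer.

BFS from (A=1, B=0). One shortest path:
  1. fill(A) -> (A=3 B=0)
  2. pour(A -> B) -> (A=0 B=3)
  3. fill(A) -> (A=3 B=3)
Reached target in 3 moves.

Answer: 3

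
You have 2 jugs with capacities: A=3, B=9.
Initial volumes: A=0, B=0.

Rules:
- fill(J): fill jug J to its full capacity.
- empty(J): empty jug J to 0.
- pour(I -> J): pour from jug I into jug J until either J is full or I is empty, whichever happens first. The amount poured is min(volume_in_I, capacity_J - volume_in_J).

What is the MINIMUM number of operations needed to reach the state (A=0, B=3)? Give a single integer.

BFS from (A=0, B=0). One shortest path:
  1. fill(A) -> (A=3 B=0)
  2. pour(A -> B) -> (A=0 B=3)
Reached target in 2 moves.

Answer: 2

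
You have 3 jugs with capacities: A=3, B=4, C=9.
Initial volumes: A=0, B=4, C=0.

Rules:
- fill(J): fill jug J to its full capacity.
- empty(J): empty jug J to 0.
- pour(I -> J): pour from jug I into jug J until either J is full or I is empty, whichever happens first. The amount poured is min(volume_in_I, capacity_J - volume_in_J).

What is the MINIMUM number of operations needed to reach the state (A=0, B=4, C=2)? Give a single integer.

Answer: 5

Derivation:
BFS from (A=0, B=4, C=0). One shortest path:
  1. empty(B) -> (A=0 B=0 C=0)
  2. fill(C) -> (A=0 B=0 C=9)
  3. pour(C -> A) -> (A=3 B=0 C=6)
  4. empty(A) -> (A=0 B=0 C=6)
  5. pour(C -> B) -> (A=0 B=4 C=2)
Reached target in 5 moves.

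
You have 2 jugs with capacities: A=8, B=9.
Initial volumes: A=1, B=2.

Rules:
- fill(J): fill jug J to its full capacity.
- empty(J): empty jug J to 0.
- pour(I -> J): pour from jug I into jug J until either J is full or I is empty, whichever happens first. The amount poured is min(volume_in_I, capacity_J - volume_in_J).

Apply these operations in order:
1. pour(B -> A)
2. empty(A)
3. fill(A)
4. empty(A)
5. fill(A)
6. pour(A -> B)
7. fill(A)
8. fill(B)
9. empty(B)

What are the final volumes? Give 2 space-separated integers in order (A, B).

Step 1: pour(B -> A) -> (A=3 B=0)
Step 2: empty(A) -> (A=0 B=0)
Step 3: fill(A) -> (A=8 B=0)
Step 4: empty(A) -> (A=0 B=0)
Step 5: fill(A) -> (A=8 B=0)
Step 6: pour(A -> B) -> (A=0 B=8)
Step 7: fill(A) -> (A=8 B=8)
Step 8: fill(B) -> (A=8 B=9)
Step 9: empty(B) -> (A=8 B=0)

Answer: 8 0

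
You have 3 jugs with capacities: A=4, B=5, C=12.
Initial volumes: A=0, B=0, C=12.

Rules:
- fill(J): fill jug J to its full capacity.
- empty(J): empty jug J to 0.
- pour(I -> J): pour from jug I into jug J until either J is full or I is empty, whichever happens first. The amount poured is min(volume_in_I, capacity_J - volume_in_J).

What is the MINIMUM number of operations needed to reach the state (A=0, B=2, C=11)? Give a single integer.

BFS from (A=0, B=0, C=12). One shortest path:
  1. fill(B) -> (A=0 B=5 C=12)
  2. pour(B -> A) -> (A=4 B=1 C=12)
  3. empty(A) -> (A=0 B=1 C=12)
  4. pour(B -> A) -> (A=1 B=0 C=12)
  5. pour(C -> B) -> (A=1 B=5 C=7)
  6. pour(B -> A) -> (A=4 B=2 C=7)
  7. pour(A -> C) -> (A=0 B=2 C=11)
Reached target in 7 moves.

Answer: 7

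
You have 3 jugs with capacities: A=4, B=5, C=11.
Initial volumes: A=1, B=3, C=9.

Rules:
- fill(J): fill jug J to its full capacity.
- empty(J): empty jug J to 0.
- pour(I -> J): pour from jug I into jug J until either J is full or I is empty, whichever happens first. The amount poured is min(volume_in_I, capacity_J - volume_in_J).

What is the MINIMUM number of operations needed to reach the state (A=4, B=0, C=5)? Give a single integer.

Answer: 3

Derivation:
BFS from (A=1, B=3, C=9). One shortest path:
  1. empty(A) -> (A=0 B=3 C=9)
  2. empty(B) -> (A=0 B=0 C=9)
  3. pour(C -> A) -> (A=4 B=0 C=5)
Reached target in 3 moves.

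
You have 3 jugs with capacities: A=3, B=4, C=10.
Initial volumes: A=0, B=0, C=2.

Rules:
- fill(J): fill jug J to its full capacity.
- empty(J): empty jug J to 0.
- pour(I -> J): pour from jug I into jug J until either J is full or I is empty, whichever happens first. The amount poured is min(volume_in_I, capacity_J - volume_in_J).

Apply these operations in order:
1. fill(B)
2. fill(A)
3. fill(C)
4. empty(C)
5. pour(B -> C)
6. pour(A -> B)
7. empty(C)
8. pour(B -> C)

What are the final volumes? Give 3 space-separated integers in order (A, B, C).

Step 1: fill(B) -> (A=0 B=4 C=2)
Step 2: fill(A) -> (A=3 B=4 C=2)
Step 3: fill(C) -> (A=3 B=4 C=10)
Step 4: empty(C) -> (A=3 B=4 C=0)
Step 5: pour(B -> C) -> (A=3 B=0 C=4)
Step 6: pour(A -> B) -> (A=0 B=3 C=4)
Step 7: empty(C) -> (A=0 B=3 C=0)
Step 8: pour(B -> C) -> (A=0 B=0 C=3)

Answer: 0 0 3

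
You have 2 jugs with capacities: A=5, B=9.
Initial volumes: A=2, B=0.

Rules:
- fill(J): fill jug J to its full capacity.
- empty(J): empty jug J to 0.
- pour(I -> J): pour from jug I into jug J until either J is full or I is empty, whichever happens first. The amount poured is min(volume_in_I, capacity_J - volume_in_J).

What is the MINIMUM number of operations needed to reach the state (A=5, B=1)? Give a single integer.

BFS from (A=2, B=0). One shortest path:
  1. fill(B) -> (A=2 B=9)
  2. pour(B -> A) -> (A=5 B=6)
  3. empty(A) -> (A=0 B=6)
  4. pour(B -> A) -> (A=5 B=1)
Reached target in 4 moves.

Answer: 4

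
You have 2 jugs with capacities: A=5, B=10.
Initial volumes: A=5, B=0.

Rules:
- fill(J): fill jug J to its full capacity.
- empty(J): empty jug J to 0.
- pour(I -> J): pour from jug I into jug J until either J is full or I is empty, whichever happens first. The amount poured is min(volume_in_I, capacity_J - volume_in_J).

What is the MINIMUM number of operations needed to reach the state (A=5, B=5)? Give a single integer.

BFS from (A=5, B=0). One shortest path:
  1. pour(A -> B) -> (A=0 B=5)
  2. fill(A) -> (A=5 B=5)
Reached target in 2 moves.

Answer: 2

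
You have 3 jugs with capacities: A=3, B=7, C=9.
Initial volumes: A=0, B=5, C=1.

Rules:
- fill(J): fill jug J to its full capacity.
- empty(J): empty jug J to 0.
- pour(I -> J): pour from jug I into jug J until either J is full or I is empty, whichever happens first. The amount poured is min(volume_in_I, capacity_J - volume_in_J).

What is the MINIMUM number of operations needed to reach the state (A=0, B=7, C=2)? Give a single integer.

Answer: 3

Derivation:
BFS from (A=0, B=5, C=1). One shortest path:
  1. fill(A) -> (A=3 B=5 C=1)
  2. pour(A -> B) -> (A=1 B=7 C=1)
  3. pour(A -> C) -> (A=0 B=7 C=2)
Reached target in 3 moves.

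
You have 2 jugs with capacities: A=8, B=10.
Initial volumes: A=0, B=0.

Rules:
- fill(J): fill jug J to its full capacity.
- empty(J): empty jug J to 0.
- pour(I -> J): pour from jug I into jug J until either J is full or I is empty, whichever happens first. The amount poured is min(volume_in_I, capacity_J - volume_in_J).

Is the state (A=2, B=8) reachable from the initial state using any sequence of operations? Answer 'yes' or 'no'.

BFS explored all 18 reachable states.
Reachable set includes: (0,0), (0,2), (0,4), (0,6), (0,8), (0,10), (2,0), (2,10), (4,0), (4,10), (6,0), (6,10) ...
Target (A=2, B=8) not in reachable set → no.

Answer: no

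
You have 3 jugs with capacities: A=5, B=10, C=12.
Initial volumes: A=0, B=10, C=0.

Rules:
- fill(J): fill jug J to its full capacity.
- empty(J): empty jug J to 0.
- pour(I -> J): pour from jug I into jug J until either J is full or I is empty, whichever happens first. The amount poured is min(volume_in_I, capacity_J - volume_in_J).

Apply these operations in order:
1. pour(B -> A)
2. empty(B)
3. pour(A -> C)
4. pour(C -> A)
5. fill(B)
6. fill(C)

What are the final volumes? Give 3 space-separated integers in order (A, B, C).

Step 1: pour(B -> A) -> (A=5 B=5 C=0)
Step 2: empty(B) -> (A=5 B=0 C=0)
Step 3: pour(A -> C) -> (A=0 B=0 C=5)
Step 4: pour(C -> A) -> (A=5 B=0 C=0)
Step 5: fill(B) -> (A=5 B=10 C=0)
Step 6: fill(C) -> (A=5 B=10 C=12)

Answer: 5 10 12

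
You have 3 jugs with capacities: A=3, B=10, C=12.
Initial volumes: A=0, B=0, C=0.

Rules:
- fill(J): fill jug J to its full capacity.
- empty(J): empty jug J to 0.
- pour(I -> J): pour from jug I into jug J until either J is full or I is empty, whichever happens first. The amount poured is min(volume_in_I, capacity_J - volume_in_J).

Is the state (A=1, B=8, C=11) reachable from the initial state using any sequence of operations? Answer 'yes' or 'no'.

Answer: no

Derivation:
BFS explored all 374 reachable states.
Reachable set includes: (0,0,0), (0,0,1), (0,0,2), (0,0,3), (0,0,4), (0,0,5), (0,0,6), (0,0,7), (0,0,8), (0,0,9), (0,0,10), (0,0,11) ...
Target (A=1, B=8, C=11) not in reachable set → no.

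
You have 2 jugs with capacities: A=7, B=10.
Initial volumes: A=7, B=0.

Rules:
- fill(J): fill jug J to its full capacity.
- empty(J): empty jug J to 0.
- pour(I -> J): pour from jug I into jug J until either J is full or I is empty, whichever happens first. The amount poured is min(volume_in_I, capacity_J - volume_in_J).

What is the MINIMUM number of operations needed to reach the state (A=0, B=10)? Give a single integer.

Answer: 2

Derivation:
BFS from (A=7, B=0). One shortest path:
  1. empty(A) -> (A=0 B=0)
  2. fill(B) -> (A=0 B=10)
Reached target in 2 moves.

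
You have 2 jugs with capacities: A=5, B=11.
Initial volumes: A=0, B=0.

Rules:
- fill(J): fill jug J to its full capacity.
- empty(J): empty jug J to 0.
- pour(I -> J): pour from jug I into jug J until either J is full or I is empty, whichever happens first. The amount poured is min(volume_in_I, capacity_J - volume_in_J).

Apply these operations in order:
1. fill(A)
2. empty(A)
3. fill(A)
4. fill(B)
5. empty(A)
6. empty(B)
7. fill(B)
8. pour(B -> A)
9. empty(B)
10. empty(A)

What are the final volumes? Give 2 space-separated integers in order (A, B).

Answer: 0 0

Derivation:
Step 1: fill(A) -> (A=5 B=0)
Step 2: empty(A) -> (A=0 B=0)
Step 3: fill(A) -> (A=5 B=0)
Step 4: fill(B) -> (A=5 B=11)
Step 5: empty(A) -> (A=0 B=11)
Step 6: empty(B) -> (A=0 B=0)
Step 7: fill(B) -> (A=0 B=11)
Step 8: pour(B -> A) -> (A=5 B=6)
Step 9: empty(B) -> (A=5 B=0)
Step 10: empty(A) -> (A=0 B=0)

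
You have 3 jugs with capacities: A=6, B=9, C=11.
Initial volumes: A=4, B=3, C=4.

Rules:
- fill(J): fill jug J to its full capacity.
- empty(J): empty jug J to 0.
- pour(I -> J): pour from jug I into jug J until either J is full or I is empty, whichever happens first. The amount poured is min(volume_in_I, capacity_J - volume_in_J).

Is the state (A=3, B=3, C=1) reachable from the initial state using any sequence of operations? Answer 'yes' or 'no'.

BFS explored all 441 reachable states.
Reachable set includes: (0,0,0), (0,0,1), (0,0,2), (0,0,3), (0,0,4), (0,0,5), (0,0,6), (0,0,7), (0,0,8), (0,0,9), (0,0,10), (0,0,11) ...
Target (A=3, B=3, C=1) not in reachable set → no.

Answer: no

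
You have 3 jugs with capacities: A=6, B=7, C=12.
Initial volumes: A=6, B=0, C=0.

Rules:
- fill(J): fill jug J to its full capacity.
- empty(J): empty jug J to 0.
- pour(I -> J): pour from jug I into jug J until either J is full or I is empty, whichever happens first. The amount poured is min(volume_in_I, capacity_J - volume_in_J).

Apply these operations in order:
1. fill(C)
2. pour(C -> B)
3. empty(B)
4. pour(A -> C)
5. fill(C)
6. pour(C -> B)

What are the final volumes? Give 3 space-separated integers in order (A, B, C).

Step 1: fill(C) -> (A=6 B=0 C=12)
Step 2: pour(C -> B) -> (A=6 B=7 C=5)
Step 3: empty(B) -> (A=6 B=0 C=5)
Step 4: pour(A -> C) -> (A=0 B=0 C=11)
Step 5: fill(C) -> (A=0 B=0 C=12)
Step 6: pour(C -> B) -> (A=0 B=7 C=5)

Answer: 0 7 5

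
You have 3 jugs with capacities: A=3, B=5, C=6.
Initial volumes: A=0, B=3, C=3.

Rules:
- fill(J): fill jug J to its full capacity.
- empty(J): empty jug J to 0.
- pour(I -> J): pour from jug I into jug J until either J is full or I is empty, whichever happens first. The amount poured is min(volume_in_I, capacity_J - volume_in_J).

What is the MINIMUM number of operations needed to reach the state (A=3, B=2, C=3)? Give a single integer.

Answer: 2

Derivation:
BFS from (A=0, B=3, C=3). One shortest path:
  1. fill(B) -> (A=0 B=5 C=3)
  2. pour(B -> A) -> (A=3 B=2 C=3)
Reached target in 2 moves.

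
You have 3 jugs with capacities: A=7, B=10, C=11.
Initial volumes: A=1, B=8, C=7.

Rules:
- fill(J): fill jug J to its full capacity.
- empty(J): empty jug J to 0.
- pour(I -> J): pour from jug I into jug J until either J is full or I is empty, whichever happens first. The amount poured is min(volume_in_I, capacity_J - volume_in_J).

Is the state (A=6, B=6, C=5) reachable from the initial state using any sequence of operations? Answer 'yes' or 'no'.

Answer: no

Derivation:
BFS explored all 517 reachable states.
Reachable set includes: (0,0,0), (0,0,1), (0,0,2), (0,0,3), (0,0,4), (0,0,5), (0,0,6), (0,0,7), (0,0,8), (0,0,9), (0,0,10), (0,0,11) ...
Target (A=6, B=6, C=5) not in reachable set → no.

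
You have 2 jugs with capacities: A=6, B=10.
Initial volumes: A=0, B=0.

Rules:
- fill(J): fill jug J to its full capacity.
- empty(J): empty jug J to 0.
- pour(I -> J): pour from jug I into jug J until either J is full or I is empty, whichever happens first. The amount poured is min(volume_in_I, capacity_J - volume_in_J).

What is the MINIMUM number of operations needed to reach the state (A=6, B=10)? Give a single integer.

BFS from (A=0, B=0). One shortest path:
  1. fill(A) -> (A=6 B=0)
  2. fill(B) -> (A=6 B=10)
Reached target in 2 moves.

Answer: 2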